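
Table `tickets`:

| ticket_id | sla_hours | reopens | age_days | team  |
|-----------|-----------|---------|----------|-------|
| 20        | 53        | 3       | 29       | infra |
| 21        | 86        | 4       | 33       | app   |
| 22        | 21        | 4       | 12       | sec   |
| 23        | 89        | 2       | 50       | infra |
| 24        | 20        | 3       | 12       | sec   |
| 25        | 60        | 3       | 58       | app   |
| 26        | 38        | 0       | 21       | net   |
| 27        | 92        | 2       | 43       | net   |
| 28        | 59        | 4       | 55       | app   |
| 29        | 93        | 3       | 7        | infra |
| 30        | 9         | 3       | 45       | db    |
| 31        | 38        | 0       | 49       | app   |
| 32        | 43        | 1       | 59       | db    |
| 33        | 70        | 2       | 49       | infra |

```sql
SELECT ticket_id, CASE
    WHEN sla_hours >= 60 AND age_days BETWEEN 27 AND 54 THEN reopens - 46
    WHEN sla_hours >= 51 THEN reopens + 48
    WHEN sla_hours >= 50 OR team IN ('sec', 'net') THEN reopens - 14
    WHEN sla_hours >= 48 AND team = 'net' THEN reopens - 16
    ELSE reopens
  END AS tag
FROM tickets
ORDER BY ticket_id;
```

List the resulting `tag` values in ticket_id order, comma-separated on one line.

ticket_id=20: sla_hours >= 51 → 51
ticket_id=21: sla_hours >= 60 AND age_days BETWEEN 27 AND 54 → -42
ticket_id=22: sla_hours >= 50 OR team IN ('sec', 'net') → -10
ticket_id=23: sla_hours >= 60 AND age_days BETWEEN 27 AND 54 → -44
ticket_id=24: sla_hours >= 50 OR team IN ('sec', 'net') → -11
ticket_id=25: sla_hours >= 51 → 51
ticket_id=26: sla_hours >= 50 OR team IN ('sec', 'net') → -14
ticket_id=27: sla_hours >= 60 AND age_days BETWEEN 27 AND 54 → -44
ticket_id=28: sla_hours >= 51 → 52
ticket_id=29: sla_hours >= 51 → 51
ticket_id=30: ELSE → 3
ticket_id=31: ELSE → 0
ticket_id=32: ELSE → 1
ticket_id=33: sla_hours >= 60 AND age_days BETWEEN 27 AND 54 → -44

51, -42, -10, -44, -11, 51, -14, -44, 52, 51, 3, 0, 1, -44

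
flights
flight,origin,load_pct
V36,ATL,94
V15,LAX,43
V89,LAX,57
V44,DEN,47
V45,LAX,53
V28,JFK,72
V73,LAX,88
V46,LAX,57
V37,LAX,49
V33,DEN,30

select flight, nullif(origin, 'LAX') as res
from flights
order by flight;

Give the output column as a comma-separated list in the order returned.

flight=V15: origin=LAX vs LAX: equal → NULL
flight=V28: origin=JFK vs LAX: differ → JFK
flight=V33: origin=DEN vs LAX: differ → DEN
flight=V36: origin=ATL vs LAX: differ → ATL
flight=V37: origin=LAX vs LAX: equal → NULL
flight=V44: origin=DEN vs LAX: differ → DEN
flight=V45: origin=LAX vs LAX: equal → NULL
flight=V46: origin=LAX vs LAX: equal → NULL
flight=V73: origin=LAX vs LAX: equal → NULL
flight=V89: origin=LAX vs LAX: equal → NULL

NULL, JFK, DEN, ATL, NULL, DEN, NULL, NULL, NULL, NULL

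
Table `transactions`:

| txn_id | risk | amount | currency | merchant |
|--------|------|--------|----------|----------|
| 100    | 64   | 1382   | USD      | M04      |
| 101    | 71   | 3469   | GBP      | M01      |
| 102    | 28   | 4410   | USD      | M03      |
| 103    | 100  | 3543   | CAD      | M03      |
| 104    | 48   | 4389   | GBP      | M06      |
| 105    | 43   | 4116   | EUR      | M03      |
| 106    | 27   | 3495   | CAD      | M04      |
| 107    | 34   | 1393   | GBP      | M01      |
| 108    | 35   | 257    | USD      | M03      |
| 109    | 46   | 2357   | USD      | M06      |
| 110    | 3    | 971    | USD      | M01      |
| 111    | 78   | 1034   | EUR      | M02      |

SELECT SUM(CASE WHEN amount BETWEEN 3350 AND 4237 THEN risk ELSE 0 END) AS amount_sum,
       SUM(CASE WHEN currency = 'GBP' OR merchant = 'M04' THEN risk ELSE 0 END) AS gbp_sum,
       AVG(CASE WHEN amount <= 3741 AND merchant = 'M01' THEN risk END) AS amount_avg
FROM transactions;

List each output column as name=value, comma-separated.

amount_sum=241, gbp_sum=244, amount_avg=36

[amount_sum: amount BETWEEN 3350 AND 4237]
txn_id=100: ✗
txn_id=101: ✓ → 71
txn_id=102: ✗
txn_id=103: ✓ → 100
txn_id=104: ✗
txn_id=105: ✓ → 43
txn_id=106: ✓ → 27
txn_id=107: ✗
txn_id=108: ✗
txn_id=109: ✗
txn_id=110: ✗
txn_id=111: ✗
amount_sum = 71 + 100 + 43 + 27 = 241
—
[gbp_sum: currency = 'GBP' OR merchant = 'M04']
txn_id=100: ✓ → 64
txn_id=101: ✓ → 71
txn_id=102: ✗
txn_id=103: ✗
txn_id=104: ✓ → 48
txn_id=105: ✗
txn_id=106: ✓ → 27
txn_id=107: ✓ → 34
txn_id=108: ✗
txn_id=109: ✗
txn_id=110: ✗
txn_id=111: ✗
gbp_sum = 64 + 71 + 48 + 27 + 34 = 244
—
[amount_avg: amount <= 3741 AND merchant = 'M01']
txn_id=100: ✗
txn_id=101: ✓ → 71
txn_id=102: ✗
txn_id=103: ✗
txn_id=104: ✗
txn_id=105: ✗
txn_id=106: ✗
txn_id=107: ✓ → 34
txn_id=108: ✗
txn_id=109: ✗
txn_id=110: ✓ → 3
txn_id=111: ✗
amount_avg = (71 + 34 + 3) / 3 = 36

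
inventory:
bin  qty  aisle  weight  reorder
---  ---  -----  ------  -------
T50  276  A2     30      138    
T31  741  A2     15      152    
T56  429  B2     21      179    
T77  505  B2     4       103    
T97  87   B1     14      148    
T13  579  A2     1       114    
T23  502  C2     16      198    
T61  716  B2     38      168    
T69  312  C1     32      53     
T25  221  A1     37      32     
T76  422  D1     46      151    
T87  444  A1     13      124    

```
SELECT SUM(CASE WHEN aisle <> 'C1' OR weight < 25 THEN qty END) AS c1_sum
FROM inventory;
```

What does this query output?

bin=T50: ✓ → 276
bin=T31: ✓ → 741
bin=T56: ✓ → 429
bin=T77: ✓ → 505
bin=T97: ✓ → 87
bin=T13: ✓ → 579
bin=T23: ✓ → 502
bin=T61: ✓ → 716
bin=T69: ✗
bin=T25: ✓ → 221
bin=T76: ✓ → 422
bin=T87: ✓ → 444
c1_sum = 276 + 741 + 429 + 505 + 87 + 579 + 502 + 716 + 221 + 422 + 444 = 4922

4922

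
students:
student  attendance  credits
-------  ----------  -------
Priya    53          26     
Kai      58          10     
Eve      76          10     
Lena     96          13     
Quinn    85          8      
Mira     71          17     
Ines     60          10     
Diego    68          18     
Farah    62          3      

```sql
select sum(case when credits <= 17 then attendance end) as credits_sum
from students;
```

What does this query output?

508

student=Priya: ✗
student=Kai: ✓ → 58
student=Eve: ✓ → 76
student=Lena: ✓ → 96
student=Quinn: ✓ → 85
student=Mira: ✓ → 71
student=Ines: ✓ → 60
student=Diego: ✗
student=Farah: ✓ → 62
credits_sum = 58 + 76 + 96 + 85 + 71 + 60 + 62 = 508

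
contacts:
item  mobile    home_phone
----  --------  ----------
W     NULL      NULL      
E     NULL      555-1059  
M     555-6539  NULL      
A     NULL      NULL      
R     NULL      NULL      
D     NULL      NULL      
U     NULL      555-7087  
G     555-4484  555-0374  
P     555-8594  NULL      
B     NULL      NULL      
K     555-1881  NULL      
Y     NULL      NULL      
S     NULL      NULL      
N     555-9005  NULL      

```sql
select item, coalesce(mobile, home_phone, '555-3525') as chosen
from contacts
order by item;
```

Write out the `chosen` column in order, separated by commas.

555-3525, 555-3525, 555-3525, 555-1059, 555-4484, 555-1881, 555-6539, 555-9005, 555-8594, 555-3525, 555-3525, 555-7087, 555-3525, 555-3525

item=A: mobile=NULL, home_phone=NULL, → literal 555-3525 → 555-3525
item=B: mobile=NULL, home_phone=NULL, → literal 555-3525 → 555-3525
item=D: mobile=NULL, home_phone=NULL, → literal 555-3525 → 555-3525
item=E: mobile=NULL, home_phone=555-1059 → 555-1059
item=G: mobile=555-4484 → 555-4484
item=K: mobile=555-1881 → 555-1881
item=M: mobile=555-6539 → 555-6539
item=N: mobile=555-9005 → 555-9005
item=P: mobile=555-8594 → 555-8594
item=R: mobile=NULL, home_phone=NULL, → literal 555-3525 → 555-3525
item=S: mobile=NULL, home_phone=NULL, → literal 555-3525 → 555-3525
item=U: mobile=NULL, home_phone=555-7087 → 555-7087
item=W: mobile=NULL, home_phone=NULL, → literal 555-3525 → 555-3525
item=Y: mobile=NULL, home_phone=NULL, → literal 555-3525 → 555-3525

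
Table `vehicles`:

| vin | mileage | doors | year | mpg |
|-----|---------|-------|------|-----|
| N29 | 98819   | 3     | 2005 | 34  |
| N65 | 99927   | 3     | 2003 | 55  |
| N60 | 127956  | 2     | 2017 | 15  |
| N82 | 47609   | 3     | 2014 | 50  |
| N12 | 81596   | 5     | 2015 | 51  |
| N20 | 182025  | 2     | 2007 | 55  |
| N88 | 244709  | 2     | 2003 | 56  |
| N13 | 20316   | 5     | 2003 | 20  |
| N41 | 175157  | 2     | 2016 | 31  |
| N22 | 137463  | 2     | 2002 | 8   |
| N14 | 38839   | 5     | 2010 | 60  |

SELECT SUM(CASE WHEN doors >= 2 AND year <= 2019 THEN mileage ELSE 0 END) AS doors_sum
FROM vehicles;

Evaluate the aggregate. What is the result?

1254416

vin=N29: ✓ → 98819
vin=N65: ✓ → 99927
vin=N60: ✓ → 127956
vin=N82: ✓ → 47609
vin=N12: ✓ → 81596
vin=N20: ✓ → 182025
vin=N88: ✓ → 244709
vin=N13: ✓ → 20316
vin=N41: ✓ → 175157
vin=N22: ✓ → 137463
vin=N14: ✓ → 38839
doors_sum = 98819 + 99927 + 127956 + 47609 + 81596 + 182025 + 244709 + 20316 + 175157 + 137463 + 38839 = 1254416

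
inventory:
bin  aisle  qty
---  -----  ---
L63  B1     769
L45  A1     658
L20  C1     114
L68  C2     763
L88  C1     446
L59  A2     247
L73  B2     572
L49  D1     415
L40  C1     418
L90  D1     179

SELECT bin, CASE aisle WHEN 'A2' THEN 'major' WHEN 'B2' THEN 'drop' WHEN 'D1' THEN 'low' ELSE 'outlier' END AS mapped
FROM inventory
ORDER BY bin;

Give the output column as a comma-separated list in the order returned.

outlier, outlier, outlier, low, major, outlier, outlier, drop, outlier, low

bin=L20: ELSE → outlier
bin=L40: ELSE → outlier
bin=L45: ELSE → outlier
bin=L49: aisle='D1' → low
bin=L59: aisle='A2' → major
bin=L63: ELSE → outlier
bin=L68: ELSE → outlier
bin=L73: aisle='B2' → drop
bin=L88: ELSE → outlier
bin=L90: aisle='D1' → low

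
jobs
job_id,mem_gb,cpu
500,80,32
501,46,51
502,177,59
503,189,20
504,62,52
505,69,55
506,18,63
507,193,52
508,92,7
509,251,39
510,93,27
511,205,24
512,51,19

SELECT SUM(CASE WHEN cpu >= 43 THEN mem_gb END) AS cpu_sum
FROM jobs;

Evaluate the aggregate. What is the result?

job_id=500: ✗
job_id=501: ✓ → 46
job_id=502: ✓ → 177
job_id=503: ✗
job_id=504: ✓ → 62
job_id=505: ✓ → 69
job_id=506: ✓ → 18
job_id=507: ✓ → 193
job_id=508: ✗
job_id=509: ✗
job_id=510: ✗
job_id=511: ✗
job_id=512: ✗
cpu_sum = 46 + 177 + 62 + 69 + 18 + 193 = 565

565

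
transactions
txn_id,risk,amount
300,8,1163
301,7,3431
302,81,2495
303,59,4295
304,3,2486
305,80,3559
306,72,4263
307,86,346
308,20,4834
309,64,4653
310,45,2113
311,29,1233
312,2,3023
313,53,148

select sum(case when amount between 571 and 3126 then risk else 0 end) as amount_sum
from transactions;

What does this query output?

txn_id=300: ✓ → 8
txn_id=301: ✗
txn_id=302: ✓ → 81
txn_id=303: ✗
txn_id=304: ✓ → 3
txn_id=305: ✗
txn_id=306: ✗
txn_id=307: ✗
txn_id=308: ✗
txn_id=309: ✗
txn_id=310: ✓ → 45
txn_id=311: ✓ → 29
txn_id=312: ✓ → 2
txn_id=313: ✗
amount_sum = 8 + 81 + 3 + 45 + 29 + 2 = 168

168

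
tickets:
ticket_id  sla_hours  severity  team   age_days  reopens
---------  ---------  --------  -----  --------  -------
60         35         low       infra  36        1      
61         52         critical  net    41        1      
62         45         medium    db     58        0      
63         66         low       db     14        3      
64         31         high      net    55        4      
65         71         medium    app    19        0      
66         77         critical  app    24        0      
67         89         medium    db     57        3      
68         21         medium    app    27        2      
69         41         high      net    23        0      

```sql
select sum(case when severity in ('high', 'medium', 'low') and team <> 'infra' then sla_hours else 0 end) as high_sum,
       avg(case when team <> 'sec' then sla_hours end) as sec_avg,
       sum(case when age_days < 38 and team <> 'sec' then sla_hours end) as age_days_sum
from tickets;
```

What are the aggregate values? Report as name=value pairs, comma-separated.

[high_sum: severity in ('high', 'medium', 'low') and team <> 'infra']
ticket_id=60: ✗
ticket_id=61: ✗
ticket_id=62: ✓ → 45
ticket_id=63: ✓ → 66
ticket_id=64: ✓ → 31
ticket_id=65: ✓ → 71
ticket_id=66: ✗
ticket_id=67: ✓ → 89
ticket_id=68: ✓ → 21
ticket_id=69: ✓ → 41
high_sum = 45 + 66 + 31 + 71 + 89 + 21 + 41 = 364
—
[sec_avg: team <> 'sec']
ticket_id=60: ✓ → 35
ticket_id=61: ✓ → 52
ticket_id=62: ✓ → 45
ticket_id=63: ✓ → 66
ticket_id=64: ✓ → 31
ticket_id=65: ✓ → 71
ticket_id=66: ✓ → 77
ticket_id=67: ✓ → 89
ticket_id=68: ✓ → 21
ticket_id=69: ✓ → 41
sec_avg = (35 + 52 + 45 + 66 + 31 + 71 + 77 + 89 + 21 + 41) / 10 = 52.8
—
[age_days_sum: age_days < 38 and team <> 'sec']
ticket_id=60: ✓ → 35
ticket_id=61: ✗
ticket_id=62: ✗
ticket_id=63: ✓ → 66
ticket_id=64: ✗
ticket_id=65: ✓ → 71
ticket_id=66: ✓ → 77
ticket_id=67: ✗
ticket_id=68: ✓ → 21
ticket_id=69: ✓ → 41
age_days_sum = 35 + 66 + 71 + 77 + 21 + 41 = 311

high_sum=364, sec_avg=52.8, age_days_sum=311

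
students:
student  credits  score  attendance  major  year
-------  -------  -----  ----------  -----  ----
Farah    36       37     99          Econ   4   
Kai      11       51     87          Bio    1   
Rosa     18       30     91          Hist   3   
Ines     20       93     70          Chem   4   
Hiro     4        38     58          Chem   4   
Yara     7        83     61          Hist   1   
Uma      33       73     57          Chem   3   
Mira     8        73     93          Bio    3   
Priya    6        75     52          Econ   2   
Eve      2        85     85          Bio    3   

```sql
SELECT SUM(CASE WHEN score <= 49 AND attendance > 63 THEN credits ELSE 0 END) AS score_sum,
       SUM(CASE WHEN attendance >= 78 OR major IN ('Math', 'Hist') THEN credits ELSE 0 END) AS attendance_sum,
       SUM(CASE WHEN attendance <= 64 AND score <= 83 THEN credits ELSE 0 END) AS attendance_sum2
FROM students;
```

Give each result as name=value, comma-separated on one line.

score_sum=54, attendance_sum=82, attendance_sum2=50

[score_sum: score <= 49 AND attendance > 63]
student=Farah: ✓ → 36
student=Kai: ✗
student=Rosa: ✓ → 18
student=Ines: ✗
student=Hiro: ✗
student=Yara: ✗
student=Uma: ✗
student=Mira: ✗
student=Priya: ✗
student=Eve: ✗
score_sum = 36 + 18 = 54
—
[attendance_sum: attendance >= 78 OR major IN ('Math', 'Hist')]
student=Farah: ✓ → 36
student=Kai: ✓ → 11
student=Rosa: ✓ → 18
student=Ines: ✗
student=Hiro: ✗
student=Yara: ✓ → 7
student=Uma: ✗
student=Mira: ✓ → 8
student=Priya: ✗
student=Eve: ✓ → 2
attendance_sum = 36 + 11 + 18 + 7 + 8 + 2 = 82
—
[attendance_sum2: attendance <= 64 AND score <= 83]
student=Farah: ✗
student=Kai: ✗
student=Rosa: ✗
student=Ines: ✗
student=Hiro: ✓ → 4
student=Yara: ✓ → 7
student=Uma: ✓ → 33
student=Mira: ✗
student=Priya: ✓ → 6
student=Eve: ✗
attendance_sum2 = 4 + 7 + 33 + 6 = 50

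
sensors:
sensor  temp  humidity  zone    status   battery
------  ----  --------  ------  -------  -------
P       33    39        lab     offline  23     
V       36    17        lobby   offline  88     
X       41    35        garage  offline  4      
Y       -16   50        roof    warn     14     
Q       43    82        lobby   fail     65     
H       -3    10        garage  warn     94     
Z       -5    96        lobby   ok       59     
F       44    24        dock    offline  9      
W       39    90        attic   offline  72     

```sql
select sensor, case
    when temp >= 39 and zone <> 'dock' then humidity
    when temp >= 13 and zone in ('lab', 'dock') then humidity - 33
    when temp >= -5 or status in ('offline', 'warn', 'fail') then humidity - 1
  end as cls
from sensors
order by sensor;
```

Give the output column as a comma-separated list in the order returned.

-9, 9, 6, 82, 16, 90, 35, 49, 95

sensor=F: temp >= 13 and zone in ('lab', 'dock') → -9
sensor=H: temp >= -5 or status in ('offline', 'warn', 'fail') → 9
sensor=P: temp >= 13 and zone in ('lab', 'dock') → 6
sensor=Q: temp >= 39 and zone <> 'dock' → 82
sensor=V: temp >= -5 or status in ('offline', 'warn', 'fail') → 16
sensor=W: temp >= 39 and zone <> 'dock' → 90
sensor=X: temp >= 39 and zone <> 'dock' → 35
sensor=Y: temp >= -5 or status in ('offline', 'warn', 'fail') → 49
sensor=Z: temp >= -5 or status in ('offline', 'warn', 'fail') → 95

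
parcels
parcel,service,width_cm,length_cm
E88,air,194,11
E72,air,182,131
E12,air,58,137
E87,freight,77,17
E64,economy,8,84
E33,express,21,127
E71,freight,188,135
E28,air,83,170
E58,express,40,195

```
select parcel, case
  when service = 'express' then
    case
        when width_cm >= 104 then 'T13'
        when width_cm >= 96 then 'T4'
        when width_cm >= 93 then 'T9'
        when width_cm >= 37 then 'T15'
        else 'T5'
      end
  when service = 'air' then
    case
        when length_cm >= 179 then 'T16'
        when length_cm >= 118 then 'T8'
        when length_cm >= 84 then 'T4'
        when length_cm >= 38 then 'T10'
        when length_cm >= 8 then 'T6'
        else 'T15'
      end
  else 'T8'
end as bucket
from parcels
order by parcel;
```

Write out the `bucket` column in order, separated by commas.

parcel=E12: service='air' → inner[length_cm >= 118] → T8
parcel=E28: service='air' → inner[length_cm >= 118] → T8
parcel=E33: service='express' → inner[ELSE] → T5
parcel=E58: service='express' → inner[width_cm >= 37] → T15
parcel=E64: service='economy' → outer ELSE → T8
parcel=E71: service='freight' → outer ELSE → T8
parcel=E72: service='air' → inner[length_cm >= 118] → T8
parcel=E87: service='freight' → outer ELSE → T8
parcel=E88: service='air' → inner[length_cm >= 8] → T6

T8, T8, T5, T15, T8, T8, T8, T8, T6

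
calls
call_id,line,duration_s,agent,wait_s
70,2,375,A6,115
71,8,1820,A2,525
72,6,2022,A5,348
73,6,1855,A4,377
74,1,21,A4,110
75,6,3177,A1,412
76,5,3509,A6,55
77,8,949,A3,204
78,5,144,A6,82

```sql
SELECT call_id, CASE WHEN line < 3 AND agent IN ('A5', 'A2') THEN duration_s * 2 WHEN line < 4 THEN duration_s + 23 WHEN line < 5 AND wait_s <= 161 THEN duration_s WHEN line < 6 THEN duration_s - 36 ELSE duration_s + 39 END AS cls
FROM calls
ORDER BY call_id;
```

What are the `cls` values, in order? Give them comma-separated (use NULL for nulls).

398, 1859, 2061, 1894, 44, 3216, 3473, 988, 108

call_id=70: line < 4 → 398
call_id=71: ELSE → 1859
call_id=72: ELSE → 2061
call_id=73: ELSE → 1894
call_id=74: line < 4 → 44
call_id=75: ELSE → 3216
call_id=76: line < 6 → 3473
call_id=77: ELSE → 988
call_id=78: line < 6 → 108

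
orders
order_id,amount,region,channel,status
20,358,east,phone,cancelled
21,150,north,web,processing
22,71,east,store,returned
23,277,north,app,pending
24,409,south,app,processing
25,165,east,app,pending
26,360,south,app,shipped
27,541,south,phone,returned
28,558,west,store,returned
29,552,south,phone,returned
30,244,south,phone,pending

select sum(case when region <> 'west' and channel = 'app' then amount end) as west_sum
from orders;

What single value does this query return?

order_id=20: ✗
order_id=21: ✗
order_id=22: ✗
order_id=23: ✓ → 277
order_id=24: ✓ → 409
order_id=25: ✓ → 165
order_id=26: ✓ → 360
order_id=27: ✗
order_id=28: ✗
order_id=29: ✗
order_id=30: ✗
west_sum = 277 + 409 + 165 + 360 = 1211

1211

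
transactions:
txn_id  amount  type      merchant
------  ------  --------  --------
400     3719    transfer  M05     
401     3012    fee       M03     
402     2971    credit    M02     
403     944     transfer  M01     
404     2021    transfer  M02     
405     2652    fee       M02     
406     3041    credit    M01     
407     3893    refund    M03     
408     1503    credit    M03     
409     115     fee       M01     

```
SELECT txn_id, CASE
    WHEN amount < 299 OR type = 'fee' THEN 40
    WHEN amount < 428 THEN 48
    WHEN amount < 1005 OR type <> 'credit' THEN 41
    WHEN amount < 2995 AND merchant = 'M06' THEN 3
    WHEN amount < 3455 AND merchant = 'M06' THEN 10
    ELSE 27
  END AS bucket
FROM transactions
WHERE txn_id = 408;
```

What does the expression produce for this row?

27

txn_id = 408: amount=1503, type=credit, merchant=M03.
amount < 299 OR type = 'fee' → false
amount < 428 → false
amount < 1005 OR type <> 'credit' → false
amount < 2995 AND merchant = 'M06' → false
amount < 3455 AND merchant = 'M06' → false
No prior WHEN matched → ELSE → 27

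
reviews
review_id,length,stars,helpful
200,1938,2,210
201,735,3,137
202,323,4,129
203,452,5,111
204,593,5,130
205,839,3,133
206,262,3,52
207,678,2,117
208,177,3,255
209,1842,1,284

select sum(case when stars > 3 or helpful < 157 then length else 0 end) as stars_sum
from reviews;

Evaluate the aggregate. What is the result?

3882

review_id=200: ✗
review_id=201: ✓ → 735
review_id=202: ✓ → 323
review_id=203: ✓ → 452
review_id=204: ✓ → 593
review_id=205: ✓ → 839
review_id=206: ✓ → 262
review_id=207: ✓ → 678
review_id=208: ✗
review_id=209: ✗
stars_sum = 735 + 323 + 452 + 593 + 839 + 262 + 678 = 3882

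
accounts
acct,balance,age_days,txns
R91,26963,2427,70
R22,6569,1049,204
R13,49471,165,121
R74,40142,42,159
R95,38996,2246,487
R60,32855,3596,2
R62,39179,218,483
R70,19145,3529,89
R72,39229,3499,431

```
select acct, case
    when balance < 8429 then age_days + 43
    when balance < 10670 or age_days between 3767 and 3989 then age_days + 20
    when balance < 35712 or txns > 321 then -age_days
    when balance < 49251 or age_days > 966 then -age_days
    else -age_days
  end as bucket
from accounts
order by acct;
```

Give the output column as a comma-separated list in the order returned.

-165, 1092, -3596, -218, -3529, -3499, -42, -2427, -2246

acct=R13: ELSE → -165
acct=R22: balance < 8429 → 1092
acct=R60: balance < 35712 or txns > 321 → -3596
acct=R62: balance < 35712 or txns > 321 → -218
acct=R70: balance < 35712 or txns > 321 → -3529
acct=R72: balance < 35712 or txns > 321 → -3499
acct=R74: balance < 49251 or age_days > 966 → -42
acct=R91: balance < 35712 or txns > 321 → -2427
acct=R95: balance < 35712 or txns > 321 → -2246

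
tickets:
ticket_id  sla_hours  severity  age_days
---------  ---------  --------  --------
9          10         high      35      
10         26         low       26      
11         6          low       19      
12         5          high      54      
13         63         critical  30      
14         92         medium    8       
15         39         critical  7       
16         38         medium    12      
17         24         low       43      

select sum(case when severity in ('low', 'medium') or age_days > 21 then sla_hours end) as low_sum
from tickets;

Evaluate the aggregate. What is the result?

ticket_id=9: ✓ → 10
ticket_id=10: ✓ → 26
ticket_id=11: ✓ → 6
ticket_id=12: ✓ → 5
ticket_id=13: ✓ → 63
ticket_id=14: ✓ → 92
ticket_id=15: ✗
ticket_id=16: ✓ → 38
ticket_id=17: ✓ → 24
low_sum = 10 + 26 + 6 + 5 + 63 + 92 + 38 + 24 = 264

264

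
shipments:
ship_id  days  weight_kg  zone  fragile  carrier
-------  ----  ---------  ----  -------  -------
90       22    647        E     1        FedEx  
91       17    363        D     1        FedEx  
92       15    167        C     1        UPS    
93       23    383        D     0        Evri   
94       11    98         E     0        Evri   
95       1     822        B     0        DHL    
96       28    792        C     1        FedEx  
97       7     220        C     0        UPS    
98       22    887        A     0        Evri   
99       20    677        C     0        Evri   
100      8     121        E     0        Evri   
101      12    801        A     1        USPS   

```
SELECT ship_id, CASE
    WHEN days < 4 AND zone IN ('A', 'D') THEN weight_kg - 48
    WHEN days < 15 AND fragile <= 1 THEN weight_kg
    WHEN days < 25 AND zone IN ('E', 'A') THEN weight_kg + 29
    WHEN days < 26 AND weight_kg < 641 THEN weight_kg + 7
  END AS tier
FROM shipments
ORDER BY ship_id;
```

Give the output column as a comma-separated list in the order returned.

676, 370, 174, 390, 98, 822, NULL, 220, 916, NULL, 121, 801

ship_id=90: days < 25 AND zone IN ('E', 'A') → 676
ship_id=91: days < 26 AND weight_kg < 641 → 370
ship_id=92: days < 26 AND weight_kg < 641 → 174
ship_id=93: days < 26 AND weight_kg < 641 → 390
ship_id=94: days < 15 AND fragile <= 1 → 98
ship_id=95: days < 15 AND fragile <= 1 → 822
ship_id=96: (no match → NULL) → NULL
ship_id=97: days < 15 AND fragile <= 1 → 220
ship_id=98: days < 25 AND zone IN ('E', 'A') → 916
ship_id=99: (no match → NULL) → NULL
ship_id=100: days < 15 AND fragile <= 1 → 121
ship_id=101: days < 15 AND fragile <= 1 → 801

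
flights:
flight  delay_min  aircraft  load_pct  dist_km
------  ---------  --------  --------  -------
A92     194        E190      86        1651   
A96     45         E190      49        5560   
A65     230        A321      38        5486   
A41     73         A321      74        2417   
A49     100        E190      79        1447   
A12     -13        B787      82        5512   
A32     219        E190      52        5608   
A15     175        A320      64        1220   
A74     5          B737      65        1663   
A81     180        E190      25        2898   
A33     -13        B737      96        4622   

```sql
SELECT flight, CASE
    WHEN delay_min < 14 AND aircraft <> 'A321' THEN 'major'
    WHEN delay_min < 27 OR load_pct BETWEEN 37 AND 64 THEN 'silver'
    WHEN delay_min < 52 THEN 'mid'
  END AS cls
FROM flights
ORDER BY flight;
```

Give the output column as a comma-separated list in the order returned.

major, silver, silver, major, NULL, NULL, silver, major, NULL, NULL, silver

flight=A12: delay_min < 14 AND aircraft <> 'A321' → major
flight=A15: delay_min < 27 OR load_pct BETWEEN 37 AND 64 → silver
flight=A32: delay_min < 27 OR load_pct BETWEEN 37 AND 64 → silver
flight=A33: delay_min < 14 AND aircraft <> 'A321' → major
flight=A41: (no match → NULL) → NULL
flight=A49: (no match → NULL) → NULL
flight=A65: delay_min < 27 OR load_pct BETWEEN 37 AND 64 → silver
flight=A74: delay_min < 14 AND aircraft <> 'A321' → major
flight=A81: (no match → NULL) → NULL
flight=A92: (no match → NULL) → NULL
flight=A96: delay_min < 27 OR load_pct BETWEEN 37 AND 64 → silver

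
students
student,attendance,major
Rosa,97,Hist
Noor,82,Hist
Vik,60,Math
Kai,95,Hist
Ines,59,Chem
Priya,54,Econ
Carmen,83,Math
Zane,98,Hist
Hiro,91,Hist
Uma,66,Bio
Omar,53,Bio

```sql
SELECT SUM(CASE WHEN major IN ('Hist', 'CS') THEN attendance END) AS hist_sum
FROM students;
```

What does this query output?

student=Rosa: ✓ → 97
student=Noor: ✓ → 82
student=Vik: ✗
student=Kai: ✓ → 95
student=Ines: ✗
student=Priya: ✗
student=Carmen: ✗
student=Zane: ✓ → 98
student=Hiro: ✓ → 91
student=Uma: ✗
student=Omar: ✗
hist_sum = 97 + 82 + 95 + 98 + 91 = 463

463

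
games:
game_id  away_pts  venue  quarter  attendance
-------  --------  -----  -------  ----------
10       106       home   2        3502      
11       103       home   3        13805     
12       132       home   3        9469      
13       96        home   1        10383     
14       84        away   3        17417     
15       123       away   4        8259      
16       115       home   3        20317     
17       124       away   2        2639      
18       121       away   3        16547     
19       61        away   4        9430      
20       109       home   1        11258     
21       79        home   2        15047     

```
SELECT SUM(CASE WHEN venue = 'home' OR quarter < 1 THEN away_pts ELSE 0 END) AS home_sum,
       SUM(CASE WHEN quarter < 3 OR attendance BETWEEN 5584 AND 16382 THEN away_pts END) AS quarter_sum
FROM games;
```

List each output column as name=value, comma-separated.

home_sum=740, quarter_sum=933

[home_sum: venue = 'home' OR quarter < 1]
game_id=10: ✓ → 106
game_id=11: ✓ → 103
game_id=12: ✓ → 132
game_id=13: ✓ → 96
game_id=14: ✗
game_id=15: ✗
game_id=16: ✓ → 115
game_id=17: ✗
game_id=18: ✗
game_id=19: ✗
game_id=20: ✓ → 109
game_id=21: ✓ → 79
home_sum = 106 + 103 + 132 + 96 + 115 + 109 + 79 = 740
—
[quarter_sum: quarter < 3 OR attendance BETWEEN 5584 AND 16382]
game_id=10: ✓ → 106
game_id=11: ✓ → 103
game_id=12: ✓ → 132
game_id=13: ✓ → 96
game_id=14: ✗
game_id=15: ✓ → 123
game_id=16: ✗
game_id=17: ✓ → 124
game_id=18: ✗
game_id=19: ✓ → 61
game_id=20: ✓ → 109
game_id=21: ✓ → 79
quarter_sum = 106 + 103 + 132 + 96 + 123 + 124 + 61 + 109 + 79 = 933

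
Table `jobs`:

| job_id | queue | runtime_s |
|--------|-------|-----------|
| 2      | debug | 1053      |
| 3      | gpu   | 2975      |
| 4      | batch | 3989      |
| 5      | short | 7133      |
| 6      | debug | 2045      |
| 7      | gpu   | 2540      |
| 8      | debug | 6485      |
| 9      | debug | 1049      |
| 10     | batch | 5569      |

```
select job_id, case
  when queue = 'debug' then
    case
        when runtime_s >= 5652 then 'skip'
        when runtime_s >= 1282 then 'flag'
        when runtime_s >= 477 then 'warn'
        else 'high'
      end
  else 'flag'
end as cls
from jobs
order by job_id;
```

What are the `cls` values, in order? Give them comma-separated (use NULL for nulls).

warn, flag, flag, flag, flag, flag, skip, warn, flag

job_id=2: queue='debug' → inner[runtime_s >= 477] → warn
job_id=3: queue='gpu' → outer ELSE → flag
job_id=4: queue='batch' → outer ELSE → flag
job_id=5: queue='short' → outer ELSE → flag
job_id=6: queue='debug' → inner[runtime_s >= 1282] → flag
job_id=7: queue='gpu' → outer ELSE → flag
job_id=8: queue='debug' → inner[runtime_s >= 5652] → skip
job_id=9: queue='debug' → inner[runtime_s >= 477] → warn
job_id=10: queue='batch' → outer ELSE → flag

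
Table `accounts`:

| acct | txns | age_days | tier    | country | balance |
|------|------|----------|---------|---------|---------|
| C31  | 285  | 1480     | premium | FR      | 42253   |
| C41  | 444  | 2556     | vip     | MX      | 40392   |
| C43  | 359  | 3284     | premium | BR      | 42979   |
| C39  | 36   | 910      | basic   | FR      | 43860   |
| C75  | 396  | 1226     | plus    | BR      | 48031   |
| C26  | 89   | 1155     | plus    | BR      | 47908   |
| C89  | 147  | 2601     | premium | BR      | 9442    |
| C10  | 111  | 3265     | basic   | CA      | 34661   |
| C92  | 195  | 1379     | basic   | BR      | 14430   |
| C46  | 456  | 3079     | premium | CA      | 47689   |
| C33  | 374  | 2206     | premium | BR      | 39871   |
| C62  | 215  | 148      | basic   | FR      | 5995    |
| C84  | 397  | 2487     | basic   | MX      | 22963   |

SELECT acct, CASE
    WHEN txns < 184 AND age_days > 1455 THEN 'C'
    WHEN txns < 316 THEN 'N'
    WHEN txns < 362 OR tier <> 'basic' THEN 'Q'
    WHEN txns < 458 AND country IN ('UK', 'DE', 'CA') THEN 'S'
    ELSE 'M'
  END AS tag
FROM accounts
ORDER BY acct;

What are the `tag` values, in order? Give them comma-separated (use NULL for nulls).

acct=C10: txns < 184 AND age_days > 1455 → C
acct=C26: txns < 316 → N
acct=C31: txns < 316 → N
acct=C33: txns < 362 OR tier <> 'basic' → Q
acct=C39: txns < 316 → N
acct=C41: txns < 362 OR tier <> 'basic' → Q
acct=C43: txns < 362 OR tier <> 'basic' → Q
acct=C46: txns < 362 OR tier <> 'basic' → Q
acct=C62: txns < 316 → N
acct=C75: txns < 362 OR tier <> 'basic' → Q
acct=C84: ELSE → M
acct=C89: txns < 184 AND age_days > 1455 → C
acct=C92: txns < 316 → N

C, N, N, Q, N, Q, Q, Q, N, Q, M, C, N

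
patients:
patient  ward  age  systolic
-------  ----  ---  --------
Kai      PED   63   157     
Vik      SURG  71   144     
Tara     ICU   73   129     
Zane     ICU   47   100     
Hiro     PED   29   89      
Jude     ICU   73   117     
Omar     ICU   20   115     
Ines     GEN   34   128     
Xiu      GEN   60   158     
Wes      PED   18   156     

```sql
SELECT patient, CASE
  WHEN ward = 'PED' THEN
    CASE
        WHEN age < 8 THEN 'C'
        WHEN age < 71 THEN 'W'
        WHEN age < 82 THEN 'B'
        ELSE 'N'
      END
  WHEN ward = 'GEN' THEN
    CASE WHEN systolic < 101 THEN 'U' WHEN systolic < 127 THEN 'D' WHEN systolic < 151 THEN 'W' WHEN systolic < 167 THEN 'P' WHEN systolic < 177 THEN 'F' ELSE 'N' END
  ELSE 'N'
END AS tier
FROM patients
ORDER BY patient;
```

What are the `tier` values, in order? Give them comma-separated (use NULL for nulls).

patient=Hiro: ward='PED' → inner[age < 71] → W
patient=Ines: ward='GEN' → inner[systolic < 151] → W
patient=Jude: ward='ICU' → outer ELSE → N
patient=Kai: ward='PED' → inner[age < 71] → W
patient=Omar: ward='ICU' → outer ELSE → N
patient=Tara: ward='ICU' → outer ELSE → N
patient=Vik: ward='SURG' → outer ELSE → N
patient=Wes: ward='PED' → inner[age < 71] → W
patient=Xiu: ward='GEN' → inner[systolic < 167] → P
patient=Zane: ward='ICU' → outer ELSE → N

W, W, N, W, N, N, N, W, P, N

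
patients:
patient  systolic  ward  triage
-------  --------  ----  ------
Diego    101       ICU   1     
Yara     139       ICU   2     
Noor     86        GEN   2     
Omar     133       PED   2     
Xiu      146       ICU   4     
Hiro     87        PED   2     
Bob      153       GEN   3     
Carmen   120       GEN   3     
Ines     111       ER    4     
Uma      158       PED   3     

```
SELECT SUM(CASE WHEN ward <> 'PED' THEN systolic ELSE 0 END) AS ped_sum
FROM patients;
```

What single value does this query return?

856

patient=Diego: ✓ → 101
patient=Yara: ✓ → 139
patient=Noor: ✓ → 86
patient=Omar: ✗
patient=Xiu: ✓ → 146
patient=Hiro: ✗
patient=Bob: ✓ → 153
patient=Carmen: ✓ → 120
patient=Ines: ✓ → 111
patient=Uma: ✗
ped_sum = 101 + 139 + 86 + 146 + 153 + 120 + 111 = 856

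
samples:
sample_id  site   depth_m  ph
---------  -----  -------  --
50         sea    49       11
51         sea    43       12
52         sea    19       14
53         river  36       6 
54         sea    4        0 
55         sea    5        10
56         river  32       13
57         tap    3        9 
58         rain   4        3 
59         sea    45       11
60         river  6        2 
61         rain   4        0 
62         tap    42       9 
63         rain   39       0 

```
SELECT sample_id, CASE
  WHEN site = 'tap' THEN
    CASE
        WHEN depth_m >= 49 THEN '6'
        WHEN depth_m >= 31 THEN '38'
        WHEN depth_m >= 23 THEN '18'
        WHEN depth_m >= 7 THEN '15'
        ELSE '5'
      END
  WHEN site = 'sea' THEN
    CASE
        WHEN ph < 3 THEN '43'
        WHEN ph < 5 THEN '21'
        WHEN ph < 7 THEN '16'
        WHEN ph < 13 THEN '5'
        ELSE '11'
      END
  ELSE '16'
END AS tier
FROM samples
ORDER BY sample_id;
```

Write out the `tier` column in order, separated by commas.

5, 5, 11, 16, 43, 5, 16, 5, 16, 5, 16, 16, 38, 16

sample_id=50: site='sea' → inner[ph < 13] → 5
sample_id=51: site='sea' → inner[ph < 13] → 5
sample_id=52: site='sea' → inner[ELSE] → 11
sample_id=53: site='river' → outer ELSE → 16
sample_id=54: site='sea' → inner[ph < 3] → 43
sample_id=55: site='sea' → inner[ph < 13] → 5
sample_id=56: site='river' → outer ELSE → 16
sample_id=57: site='tap' → inner[ELSE] → 5
sample_id=58: site='rain' → outer ELSE → 16
sample_id=59: site='sea' → inner[ph < 13] → 5
sample_id=60: site='river' → outer ELSE → 16
sample_id=61: site='rain' → outer ELSE → 16
sample_id=62: site='tap' → inner[depth_m >= 31] → 38
sample_id=63: site='rain' → outer ELSE → 16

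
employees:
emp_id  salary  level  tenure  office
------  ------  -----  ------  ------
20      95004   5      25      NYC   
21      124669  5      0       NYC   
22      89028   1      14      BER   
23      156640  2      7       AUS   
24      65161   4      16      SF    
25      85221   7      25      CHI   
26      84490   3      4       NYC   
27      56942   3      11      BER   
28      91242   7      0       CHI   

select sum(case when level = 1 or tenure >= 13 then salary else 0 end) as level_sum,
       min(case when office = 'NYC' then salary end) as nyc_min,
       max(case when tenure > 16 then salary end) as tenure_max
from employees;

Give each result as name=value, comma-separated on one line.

[level_sum: level = 1 or tenure >= 13]
emp_id=20: ✓ → 95004
emp_id=21: ✗
emp_id=22: ✓ → 89028
emp_id=23: ✗
emp_id=24: ✓ → 65161
emp_id=25: ✓ → 85221
emp_id=26: ✗
emp_id=27: ✗
emp_id=28: ✗
level_sum = 95004 + 89028 + 65161 + 85221 = 334414
—
[nyc_min: office = 'NYC']
emp_id=20: ✓ → 95004
emp_id=21: ✓ → 124669
emp_id=22: ✗
emp_id=23: ✗
emp_id=24: ✗
emp_id=25: ✗
emp_id=26: ✓ → 84490
emp_id=27: ✗
emp_id=28: ✗
nyc_min = MIN(95004, 124669, 84490) = 84490
—
[tenure_max: tenure > 16]
emp_id=20: ✓ → 95004
emp_id=21: ✗
emp_id=22: ✗
emp_id=23: ✗
emp_id=24: ✗
emp_id=25: ✓ → 85221
emp_id=26: ✗
emp_id=27: ✗
emp_id=28: ✗
tenure_max = MAX(95004, 85221) = 95004

level_sum=334414, nyc_min=84490, tenure_max=95004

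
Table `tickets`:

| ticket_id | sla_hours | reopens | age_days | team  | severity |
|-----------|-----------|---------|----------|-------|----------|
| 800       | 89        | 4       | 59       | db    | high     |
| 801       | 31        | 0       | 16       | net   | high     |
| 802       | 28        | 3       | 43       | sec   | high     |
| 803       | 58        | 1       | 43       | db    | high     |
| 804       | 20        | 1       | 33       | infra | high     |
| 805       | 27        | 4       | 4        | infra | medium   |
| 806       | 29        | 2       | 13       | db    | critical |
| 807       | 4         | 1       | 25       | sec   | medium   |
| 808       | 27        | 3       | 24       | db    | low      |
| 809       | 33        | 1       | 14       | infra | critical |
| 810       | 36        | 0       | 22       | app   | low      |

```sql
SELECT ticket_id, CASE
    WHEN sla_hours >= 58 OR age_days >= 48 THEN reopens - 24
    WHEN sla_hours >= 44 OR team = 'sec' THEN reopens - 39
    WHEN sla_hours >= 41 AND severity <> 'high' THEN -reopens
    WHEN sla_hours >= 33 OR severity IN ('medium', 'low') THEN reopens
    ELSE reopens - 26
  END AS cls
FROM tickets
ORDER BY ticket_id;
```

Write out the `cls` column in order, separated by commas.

-20, -26, -36, -23, -25, 4, -24, -38, 3, 1, 0

ticket_id=800: sla_hours >= 58 OR age_days >= 48 → -20
ticket_id=801: ELSE → -26
ticket_id=802: sla_hours >= 44 OR team = 'sec' → -36
ticket_id=803: sla_hours >= 58 OR age_days >= 48 → -23
ticket_id=804: ELSE → -25
ticket_id=805: sla_hours >= 33 OR severity IN ('medium', 'low') → 4
ticket_id=806: ELSE → -24
ticket_id=807: sla_hours >= 44 OR team = 'sec' → -38
ticket_id=808: sla_hours >= 33 OR severity IN ('medium', 'low') → 3
ticket_id=809: sla_hours >= 33 OR severity IN ('medium', 'low') → 1
ticket_id=810: sla_hours >= 33 OR severity IN ('medium', 'low') → 0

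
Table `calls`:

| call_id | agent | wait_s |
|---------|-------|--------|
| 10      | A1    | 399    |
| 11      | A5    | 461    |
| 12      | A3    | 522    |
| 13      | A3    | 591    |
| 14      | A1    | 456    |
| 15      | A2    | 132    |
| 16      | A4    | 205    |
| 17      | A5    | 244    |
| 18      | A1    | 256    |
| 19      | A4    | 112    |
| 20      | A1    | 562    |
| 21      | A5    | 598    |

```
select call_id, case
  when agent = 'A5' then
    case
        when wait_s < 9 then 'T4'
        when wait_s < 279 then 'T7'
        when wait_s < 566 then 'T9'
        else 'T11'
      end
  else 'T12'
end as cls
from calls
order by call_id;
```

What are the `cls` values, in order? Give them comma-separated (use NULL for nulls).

call_id=10: agent='A1' → outer ELSE → T12
call_id=11: agent='A5' → inner[wait_s < 566] → T9
call_id=12: agent='A3' → outer ELSE → T12
call_id=13: agent='A3' → outer ELSE → T12
call_id=14: agent='A1' → outer ELSE → T12
call_id=15: agent='A2' → outer ELSE → T12
call_id=16: agent='A4' → outer ELSE → T12
call_id=17: agent='A5' → inner[wait_s < 279] → T7
call_id=18: agent='A1' → outer ELSE → T12
call_id=19: agent='A4' → outer ELSE → T12
call_id=20: agent='A1' → outer ELSE → T12
call_id=21: agent='A5' → inner[ELSE] → T11

T12, T9, T12, T12, T12, T12, T12, T7, T12, T12, T12, T11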